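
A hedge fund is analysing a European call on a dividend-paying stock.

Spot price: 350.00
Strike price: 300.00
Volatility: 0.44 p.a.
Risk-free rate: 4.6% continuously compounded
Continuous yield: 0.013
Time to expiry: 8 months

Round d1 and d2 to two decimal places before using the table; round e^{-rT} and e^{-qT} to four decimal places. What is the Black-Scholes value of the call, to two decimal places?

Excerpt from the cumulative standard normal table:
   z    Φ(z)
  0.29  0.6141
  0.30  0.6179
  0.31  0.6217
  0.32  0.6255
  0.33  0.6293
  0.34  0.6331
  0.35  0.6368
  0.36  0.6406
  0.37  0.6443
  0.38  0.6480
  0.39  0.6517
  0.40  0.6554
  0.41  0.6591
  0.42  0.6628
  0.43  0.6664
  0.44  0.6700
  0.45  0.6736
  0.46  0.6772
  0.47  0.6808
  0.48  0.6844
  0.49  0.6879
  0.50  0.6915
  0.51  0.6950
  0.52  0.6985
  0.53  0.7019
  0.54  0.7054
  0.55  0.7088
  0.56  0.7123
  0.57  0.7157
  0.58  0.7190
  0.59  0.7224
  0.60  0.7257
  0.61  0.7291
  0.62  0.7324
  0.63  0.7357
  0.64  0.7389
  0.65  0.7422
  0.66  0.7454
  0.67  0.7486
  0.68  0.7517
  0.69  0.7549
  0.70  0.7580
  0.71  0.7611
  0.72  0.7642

σ√T = 0.44·√0.6667 = 0.3593
d₁ = [ln(350/300) + (0.046 − 0.013 + 0.44²/2)·0.6667] / 0.3593 = [0.1542 + 0.0865] / 0.3593 = 0.6699 → 0.67
d₂ = d₁ − σ√T = 0.6699 − 0.3593 = 0.3107 → 0.31
exp(−qT) = exp(−0.013·0.6667) = 0.9914;  exp(−rT) = exp(−0.046·0.6667) = 0.9698
C = 350·0.9914·N(0.67) − 300·0.9698·N(0.31) = 350·0.9914·0.7486 − 300·0.9698·0.6217 = 259.7567 − 180.8774 = 78.8793

78.88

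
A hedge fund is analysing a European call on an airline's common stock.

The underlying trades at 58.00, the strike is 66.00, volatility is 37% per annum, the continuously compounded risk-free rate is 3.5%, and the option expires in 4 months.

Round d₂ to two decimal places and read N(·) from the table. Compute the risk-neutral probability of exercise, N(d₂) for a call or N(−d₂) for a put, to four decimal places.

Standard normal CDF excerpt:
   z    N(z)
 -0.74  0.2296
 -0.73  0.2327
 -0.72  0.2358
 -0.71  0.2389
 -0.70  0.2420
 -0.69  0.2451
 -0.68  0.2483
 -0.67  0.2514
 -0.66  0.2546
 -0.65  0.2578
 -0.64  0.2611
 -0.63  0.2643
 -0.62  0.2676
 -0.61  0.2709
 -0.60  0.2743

T = 0.3333;  σ√T = 0.2136
ln(S/K) + (r + σ²/2)T = ln(58/66) + (0.035 + 0.37²/2)·0.3333 = -0.1292 + 0.0345 = -0.0947
d₁ = -0.0947 / 0.2136 = -0.4434 → -0.44
d₂ = d₁ − σ√T = -0.4434 − 0.2136 = -0.6571 → -0.66
Pr(exercise) under Q = N(d₂) = 0.2546

0.2546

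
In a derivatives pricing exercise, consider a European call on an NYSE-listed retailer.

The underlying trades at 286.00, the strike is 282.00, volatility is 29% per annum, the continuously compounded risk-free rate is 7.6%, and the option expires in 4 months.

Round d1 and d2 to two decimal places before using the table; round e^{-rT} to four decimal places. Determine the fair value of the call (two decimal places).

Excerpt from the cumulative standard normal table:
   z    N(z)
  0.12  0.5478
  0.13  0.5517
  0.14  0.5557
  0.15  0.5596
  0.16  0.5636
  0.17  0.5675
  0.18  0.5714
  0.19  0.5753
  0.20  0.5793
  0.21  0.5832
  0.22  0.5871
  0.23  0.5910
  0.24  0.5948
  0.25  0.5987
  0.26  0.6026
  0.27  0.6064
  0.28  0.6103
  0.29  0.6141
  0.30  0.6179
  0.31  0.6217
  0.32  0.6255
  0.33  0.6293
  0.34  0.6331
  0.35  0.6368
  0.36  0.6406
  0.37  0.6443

σ√T = 0.29 × 0.5774 = 0.1674
ln(S/K) + (r + σ²/2)T = ln(286/282) + (0.076 + 0.29²/2)·0.3333 = 0.0141 + 0.0393 = 0.0534
d₁ = 0.0534 / 0.1674 = 0.3191 ⇒ 0.32
d₂ = d₁ − σ√T = 0.3191 − 0.1674 = 0.1517 ⇒ 0.15
e^(−rT) = e^(−0.076·0.3333) = 0.9750
N(d₁) = N(0.32) = 0.6255;  N(d₂) = N(0.15) = 0.5596
C = 286·0.6255 − 282·0.9750·0.5596 = 178.8930 − 153.8620 = 25.0310

25.03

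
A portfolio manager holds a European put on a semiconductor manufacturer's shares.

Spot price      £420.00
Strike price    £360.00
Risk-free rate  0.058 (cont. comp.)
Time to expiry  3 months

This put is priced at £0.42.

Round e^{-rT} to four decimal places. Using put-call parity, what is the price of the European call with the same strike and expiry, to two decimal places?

£65.60

e^(−rT) = e^(−0.058·0.25) = 0.9856
Put-call parity: C − P = S − K·e^(−rT) = 420 − 360·0.9856 = 420 − 354.8160 = 65.1840
C = P + (C − P) = 0.42 + (65.1840) = 65.6040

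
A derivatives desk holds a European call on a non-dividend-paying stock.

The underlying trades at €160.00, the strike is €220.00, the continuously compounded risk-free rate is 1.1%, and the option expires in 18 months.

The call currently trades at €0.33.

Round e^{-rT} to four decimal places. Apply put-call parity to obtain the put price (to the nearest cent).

€56.72

exp(−rT) = exp(−0.011·1.5) = 0.9836
Put-call parity: C − P = S − K·e^(−rT) = 160 − 220·0.9836 = 160 − 216.3920 = -56.3920
P = C − (C − P) = 0.33 − (-56.3920) = 56.7220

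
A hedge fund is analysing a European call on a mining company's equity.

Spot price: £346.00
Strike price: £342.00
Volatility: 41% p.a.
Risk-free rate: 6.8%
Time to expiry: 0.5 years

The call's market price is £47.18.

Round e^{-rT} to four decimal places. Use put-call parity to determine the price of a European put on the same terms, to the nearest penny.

e^(−rT) = e^(−0.068·0.5) = 0.9666
Put-call parity: C − P = S − K·e^(−rT) = 346 − 342·0.9666 = 346 − 330.5772 = 15.4228
P = C − (C − P) = 47.18 − (15.4228) = 31.7572

£31.76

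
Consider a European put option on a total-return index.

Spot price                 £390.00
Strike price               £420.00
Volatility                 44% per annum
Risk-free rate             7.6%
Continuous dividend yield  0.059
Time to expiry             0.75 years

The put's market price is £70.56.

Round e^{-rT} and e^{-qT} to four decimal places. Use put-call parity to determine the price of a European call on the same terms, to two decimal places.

£46.94

exp(−qT) = exp(−0.059·0.75) = 0.9567;  exp(−rT) = exp(−0.076·0.75) = 0.9446
Put-call parity: C − P = S·e^(−qT) − K·e^(−rT) = 390·0.9567 − 420·0.9446 = 373.1130 − 396.7320 = -23.6190
C = P + (C − P) = 70.56 + (-23.6190) = 46.9410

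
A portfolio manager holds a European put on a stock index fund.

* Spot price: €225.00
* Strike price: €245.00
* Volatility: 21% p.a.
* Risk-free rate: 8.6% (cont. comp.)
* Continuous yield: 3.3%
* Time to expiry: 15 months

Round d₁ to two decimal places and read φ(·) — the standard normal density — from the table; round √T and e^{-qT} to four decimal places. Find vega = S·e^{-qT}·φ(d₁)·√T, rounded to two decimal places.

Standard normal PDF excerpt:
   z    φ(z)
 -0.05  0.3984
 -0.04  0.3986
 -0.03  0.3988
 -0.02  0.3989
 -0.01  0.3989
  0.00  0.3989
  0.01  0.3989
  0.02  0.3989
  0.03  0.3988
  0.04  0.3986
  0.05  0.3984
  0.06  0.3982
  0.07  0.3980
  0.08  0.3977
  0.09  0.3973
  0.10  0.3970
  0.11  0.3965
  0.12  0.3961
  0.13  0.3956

T = 1.25;  σ√T = 0.2348
d₁ = [ln(225/245) + (0.086 − 0.033 + ½·0.21²)·1.25] / (σ√T) = (-0.0852 + 0.0938) / 0.2348 = 0.0369 ⇒ 0.04
√T = √1.25 = 1.1180
φ(d₁) = φ(0.04) = 0.3986
e^(−qT) = e^(−0.033·1.25) = 0.9596
vega = S·e^(−qT)·φ(d₁)·√T = 225·0.9596·0.3986·1.1180 = 96.2170

96.22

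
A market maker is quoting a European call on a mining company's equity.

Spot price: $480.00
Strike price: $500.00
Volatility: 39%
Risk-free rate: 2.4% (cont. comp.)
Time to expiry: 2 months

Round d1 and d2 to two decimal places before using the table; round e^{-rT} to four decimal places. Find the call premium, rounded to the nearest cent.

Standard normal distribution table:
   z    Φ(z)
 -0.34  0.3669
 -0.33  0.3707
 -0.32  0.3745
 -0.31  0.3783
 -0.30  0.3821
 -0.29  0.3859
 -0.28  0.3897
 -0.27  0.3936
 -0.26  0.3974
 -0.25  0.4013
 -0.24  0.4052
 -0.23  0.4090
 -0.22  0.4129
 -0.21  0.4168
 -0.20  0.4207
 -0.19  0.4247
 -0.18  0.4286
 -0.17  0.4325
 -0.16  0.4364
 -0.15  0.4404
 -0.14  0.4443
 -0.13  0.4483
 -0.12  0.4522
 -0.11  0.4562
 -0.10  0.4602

σ√T = 0.39·√0.1667 = 0.1592
ln(S/K) + (r + σ²/2)T = ln(480/500) + (0.024 + 0.39²/2)·0.1667 = -0.0408 + 0.0167 = -0.0241
d₁ = -0.0241 / 0.1592 = -0.1517 ⇒ -0.15
d₂ = d₁ − σ√T = -0.1517 − 0.1592 = -0.3109 ⇒ -0.31
e^(−rT) = e^(−0.024·0.1667) = 0.9960
N(d₁) = N(-0.15) = 0.4404;  N(d₂) = N(-0.31) = 0.3783
C = 480·0.4404 − 500·0.9960·0.3783 = 211.3920 − 188.3934 = 22.9986

$23.00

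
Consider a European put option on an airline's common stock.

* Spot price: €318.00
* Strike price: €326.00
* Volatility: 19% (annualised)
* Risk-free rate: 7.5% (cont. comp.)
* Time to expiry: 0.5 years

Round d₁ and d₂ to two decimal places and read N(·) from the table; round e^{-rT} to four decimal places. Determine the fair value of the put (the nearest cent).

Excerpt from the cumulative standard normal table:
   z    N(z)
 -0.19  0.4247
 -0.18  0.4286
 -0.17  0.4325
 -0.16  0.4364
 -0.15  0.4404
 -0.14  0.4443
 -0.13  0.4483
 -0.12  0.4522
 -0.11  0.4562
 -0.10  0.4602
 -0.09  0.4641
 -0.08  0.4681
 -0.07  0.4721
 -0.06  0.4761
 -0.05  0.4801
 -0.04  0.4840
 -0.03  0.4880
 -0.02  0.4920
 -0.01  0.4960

σ√T = 0.19·√0.5 = 0.1344
d₁ = [ln(318/326) + (0.075 + 0.19²/2)·0.5] / 0.1344 = [-0.0248 + 0.0465] / 0.1344 = 0.1614 ⇒ 0.16
d₂ = d₁ − σ√T = 0.1614 − 0.1344 = 0.0270 ⇒ 0.03
exp(−rT) = exp(−0.075·0.5) = 0.9632
N(−d₂) = N(-0.03) = 0.4880;  N(−d₁) = N(-0.16) = 0.4364
P = 326·0.9632·0.4880 − 318·0.4364 = 153.2336 − 138.7752 = 14.4584

€14.46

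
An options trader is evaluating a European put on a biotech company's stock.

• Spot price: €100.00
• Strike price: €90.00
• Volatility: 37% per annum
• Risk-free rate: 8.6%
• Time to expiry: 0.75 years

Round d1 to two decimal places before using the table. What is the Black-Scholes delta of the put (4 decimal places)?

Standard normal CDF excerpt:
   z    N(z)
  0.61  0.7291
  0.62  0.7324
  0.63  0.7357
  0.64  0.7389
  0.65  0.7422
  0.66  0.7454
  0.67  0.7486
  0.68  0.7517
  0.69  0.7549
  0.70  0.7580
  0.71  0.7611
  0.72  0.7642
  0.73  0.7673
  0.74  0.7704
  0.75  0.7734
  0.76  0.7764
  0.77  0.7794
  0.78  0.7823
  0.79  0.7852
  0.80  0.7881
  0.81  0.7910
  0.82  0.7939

σ√T = 0.37·√0.75 = 0.3204
ln(S/K) + (r + σ²/2)T = ln(100/90) + (0.086 + 0.37²/2)·0.75 = 0.1054 + 0.1158 = 0.2212
d₁ = 0.2212 / 0.3204 = 0.6903 which rounds to 0.69
N(d₁) = N(0.69) = 0.7549
Δ_put = N(d₁) − 1 = 0.7549 − 1 = -0.2451

-0.2451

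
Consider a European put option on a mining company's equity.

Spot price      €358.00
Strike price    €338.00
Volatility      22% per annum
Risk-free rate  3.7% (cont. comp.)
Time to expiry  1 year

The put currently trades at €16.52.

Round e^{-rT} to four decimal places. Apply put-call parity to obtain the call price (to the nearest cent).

exp(−rT) = exp(−0.037·1) = 0.9637
Put-call parity: C − P = S − K·e^(−rT) = 358 − 338·0.9637 = 358 − 325.7306 = 32.2694
C = P + (C − P) = 16.52 + (32.2694) = 48.7894

€48.79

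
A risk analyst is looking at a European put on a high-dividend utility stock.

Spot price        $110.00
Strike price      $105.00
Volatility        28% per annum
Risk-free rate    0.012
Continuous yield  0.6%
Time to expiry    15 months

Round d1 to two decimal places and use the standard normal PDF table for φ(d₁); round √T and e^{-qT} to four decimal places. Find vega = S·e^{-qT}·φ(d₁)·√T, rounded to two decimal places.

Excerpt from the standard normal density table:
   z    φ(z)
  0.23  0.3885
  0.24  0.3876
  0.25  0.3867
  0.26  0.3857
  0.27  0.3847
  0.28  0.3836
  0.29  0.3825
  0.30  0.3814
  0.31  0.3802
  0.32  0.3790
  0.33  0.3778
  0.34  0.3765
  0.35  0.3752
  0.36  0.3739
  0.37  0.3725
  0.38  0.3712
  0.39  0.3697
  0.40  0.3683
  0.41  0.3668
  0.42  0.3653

σ√T = 0.28 × 1.1180 = 0.3130
d₁ = [ln(110/105) + (0.012 − 0.006 + 0.28²/2)·1.25] / 0.3130 = [0.0465 + 0.0565] / 0.3130 = 0.3291 which rounds to 0.33
√T = √1.25 = 1.1180
φ(d₁) = φ(0.33) = 0.3778
exp(−qT) = exp(−0.006·1.25) = 0.9925
vega = S·exp(−qT)·φ(d₁)·√T = 110·0.9925·0.3778·1.1180 = 46.1134

46.11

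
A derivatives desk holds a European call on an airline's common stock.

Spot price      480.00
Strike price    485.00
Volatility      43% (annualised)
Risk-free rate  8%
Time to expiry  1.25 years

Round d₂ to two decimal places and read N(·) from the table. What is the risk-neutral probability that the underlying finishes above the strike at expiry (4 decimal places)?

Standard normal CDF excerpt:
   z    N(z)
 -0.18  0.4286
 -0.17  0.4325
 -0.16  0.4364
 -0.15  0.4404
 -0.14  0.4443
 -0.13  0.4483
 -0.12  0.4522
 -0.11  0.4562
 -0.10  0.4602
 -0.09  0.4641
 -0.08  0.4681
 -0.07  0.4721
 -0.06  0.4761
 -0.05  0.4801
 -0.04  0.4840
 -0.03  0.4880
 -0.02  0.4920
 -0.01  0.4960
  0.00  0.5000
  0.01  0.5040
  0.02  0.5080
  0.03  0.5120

0.4801

T = 1.25;  σ√T = 0.4808
ln(S/K) + (r + σ²/2)T = ln(480/485) + (0.08 + 0.43²/2)·1.25 = -0.0104 + 0.2156 = 0.2052
d₁ = 0.2052 / 0.4808 = 0.4268 ⇒ 0.43
d₂ = d₁ − σ√T = 0.4268 − 0.4808 = -0.0539 ⇒ -0.05
Risk-neutral Pr[S_T > K] = N(d₂) = N(-0.05) = 0.4801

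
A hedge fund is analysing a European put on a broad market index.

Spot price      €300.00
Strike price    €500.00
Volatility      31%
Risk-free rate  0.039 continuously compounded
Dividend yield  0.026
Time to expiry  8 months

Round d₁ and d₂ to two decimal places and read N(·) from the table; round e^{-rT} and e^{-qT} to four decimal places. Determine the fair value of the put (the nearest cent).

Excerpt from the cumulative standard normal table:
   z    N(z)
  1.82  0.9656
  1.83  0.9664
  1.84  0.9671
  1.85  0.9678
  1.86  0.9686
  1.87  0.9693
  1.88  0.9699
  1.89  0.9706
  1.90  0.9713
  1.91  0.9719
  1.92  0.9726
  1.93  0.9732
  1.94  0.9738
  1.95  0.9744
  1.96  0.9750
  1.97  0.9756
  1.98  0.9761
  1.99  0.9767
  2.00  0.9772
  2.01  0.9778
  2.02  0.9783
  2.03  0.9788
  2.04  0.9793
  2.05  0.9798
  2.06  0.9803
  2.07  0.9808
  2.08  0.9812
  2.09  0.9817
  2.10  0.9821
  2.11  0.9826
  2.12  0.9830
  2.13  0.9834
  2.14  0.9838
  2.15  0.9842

σ√T = 0.31 × 0.8165 = 0.2531
ln(S/K) + (r − q + σ²/2)T = ln(300/500) + (0.039 − 0.026 + 0.31²/2)·0.6667 = -0.5108 + 0.0407 = -0.4701
d₁ = -0.4701 / 0.2531 = -1.8574 ≈ -1.86
d₂ = d₁ − σ√T = -1.8574 − 0.2531 = -2.1105 ≈ -2.11
e^(−qT) = e^(−0.026·0.6667) = 0.9828;  e^(−rT) = e^(−0.039·0.6667) = 0.9743
P = 500·0.9743·N(2.11) − 300·0.9828·N(1.86) = 500·0.9743·0.9826 − 300·0.9828·0.9686 = 478.6736 − 285.5820 = 193.0916

€193.09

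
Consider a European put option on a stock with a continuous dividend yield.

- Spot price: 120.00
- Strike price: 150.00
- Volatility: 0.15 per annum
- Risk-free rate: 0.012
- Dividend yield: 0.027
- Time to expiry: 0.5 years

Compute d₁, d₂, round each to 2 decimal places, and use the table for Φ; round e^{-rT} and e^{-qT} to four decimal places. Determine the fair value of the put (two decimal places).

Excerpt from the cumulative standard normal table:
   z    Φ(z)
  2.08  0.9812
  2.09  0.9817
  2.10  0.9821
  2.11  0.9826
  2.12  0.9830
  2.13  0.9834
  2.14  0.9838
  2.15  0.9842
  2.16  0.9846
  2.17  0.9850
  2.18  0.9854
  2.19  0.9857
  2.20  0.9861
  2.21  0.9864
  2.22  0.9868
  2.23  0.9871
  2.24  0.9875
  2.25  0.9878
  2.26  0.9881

σ√T = 0.15 × 0.7071 = 0.1061
d₁ = [ln(120/150) + (0.012 − 0.027 + 0.15²/2)·0.5] / 0.1061 = [-0.2231 − 0.0019] / 0.1061 = -2.1215 → -2.12
d₂ = d₁ − σ√T = -2.1215 − 0.1061 = -2.2276 → -2.23
e^(−qT) = e^(−0.027·0.5) = 0.9866;  e^(−rT) = e^(−0.012·0.5) = 0.9940
N(−d₂) = N(2.23) = 0.9871;  N(−d₁) = N(2.12) = 0.9830
P = 150·0.9940·0.9871 − 120·0.9866·0.9830 = 147.1766 − 116.3793 = 30.7973

30.80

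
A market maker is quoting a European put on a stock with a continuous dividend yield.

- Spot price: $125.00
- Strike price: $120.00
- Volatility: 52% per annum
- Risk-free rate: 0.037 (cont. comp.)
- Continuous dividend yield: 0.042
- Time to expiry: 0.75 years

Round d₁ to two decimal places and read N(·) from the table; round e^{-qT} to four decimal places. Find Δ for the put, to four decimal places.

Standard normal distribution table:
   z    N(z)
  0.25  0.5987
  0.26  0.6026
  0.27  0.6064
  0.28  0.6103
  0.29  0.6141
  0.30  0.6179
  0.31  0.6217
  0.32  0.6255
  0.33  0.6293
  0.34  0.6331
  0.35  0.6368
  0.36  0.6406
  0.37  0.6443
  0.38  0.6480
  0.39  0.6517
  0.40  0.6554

σ√T = 0.52·√0.75 = 0.4503
d₁ = [ln(125/120) + (0.037 − 0.042 + 0.52²/2)·0.75] / 0.4503 = [0.0408 + 0.0977] / 0.4503 = 0.3075 ⇒ 0.31
N(d₁) = N(0.31) = 0.6217
Δ_put = e^(−qT)·(N(d₁) − 1) = 0.9690·(0.6217 − 1) = -0.3666

-0.3666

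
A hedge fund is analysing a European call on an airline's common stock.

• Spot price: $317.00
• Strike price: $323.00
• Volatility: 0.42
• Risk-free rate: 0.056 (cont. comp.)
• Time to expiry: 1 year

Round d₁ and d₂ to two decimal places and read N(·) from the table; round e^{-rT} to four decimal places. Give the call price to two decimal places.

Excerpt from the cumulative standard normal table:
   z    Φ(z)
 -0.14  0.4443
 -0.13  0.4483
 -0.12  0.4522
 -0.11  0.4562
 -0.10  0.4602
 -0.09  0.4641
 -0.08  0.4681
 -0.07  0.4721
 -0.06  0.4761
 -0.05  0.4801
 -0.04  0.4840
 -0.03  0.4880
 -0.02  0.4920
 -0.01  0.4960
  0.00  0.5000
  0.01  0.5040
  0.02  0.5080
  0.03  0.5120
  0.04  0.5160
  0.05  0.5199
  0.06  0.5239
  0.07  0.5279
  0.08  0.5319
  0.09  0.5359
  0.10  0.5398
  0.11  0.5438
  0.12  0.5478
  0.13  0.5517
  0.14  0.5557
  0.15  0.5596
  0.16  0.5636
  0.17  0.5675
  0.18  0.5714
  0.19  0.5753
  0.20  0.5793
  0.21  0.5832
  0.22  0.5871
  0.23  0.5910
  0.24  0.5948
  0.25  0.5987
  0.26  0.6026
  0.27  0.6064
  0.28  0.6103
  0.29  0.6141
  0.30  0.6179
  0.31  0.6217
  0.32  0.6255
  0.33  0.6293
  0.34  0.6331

σ√T = 0.42·√1 = 0.4200
d₁ = [ln(317/323) + (0.056 + ½·0.42²)·1] / (σ√T) = (-0.0188 + 0.1442) / 0.4200 = 0.2987 which rounds to 0.30
d₂ = 0.2987 − 0.4200 = -0.1213 which rounds to -0.12
exp(−rT) = exp(−0.056·1) = 0.9455
C = 317·N(0.30) − 323·0.9455·N(-0.12) = 317·0.6179 − 323·0.9455·0.4522 = 195.8743 − 138.1003 = 57.7740

$57.77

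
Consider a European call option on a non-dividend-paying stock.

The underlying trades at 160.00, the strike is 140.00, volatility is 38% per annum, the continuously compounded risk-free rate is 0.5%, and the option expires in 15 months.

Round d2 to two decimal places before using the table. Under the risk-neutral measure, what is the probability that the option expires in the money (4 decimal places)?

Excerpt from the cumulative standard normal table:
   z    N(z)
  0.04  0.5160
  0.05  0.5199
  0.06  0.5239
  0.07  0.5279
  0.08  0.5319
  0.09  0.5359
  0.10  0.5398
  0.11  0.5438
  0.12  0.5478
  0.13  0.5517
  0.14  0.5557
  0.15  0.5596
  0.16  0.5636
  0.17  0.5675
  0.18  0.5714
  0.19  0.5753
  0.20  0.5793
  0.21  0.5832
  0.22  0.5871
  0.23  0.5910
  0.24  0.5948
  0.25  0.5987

0.5478

σ√T = 0.38·√1.25 = 0.4249
d₁ = [ln(160/140) + (0.005 + 0.38²/2)·1.25] / 0.4249 = [0.1335 + 0.0965] / 0.4249 = 0.5414 ≈ 0.54
d₂ = d₁ − σ√T = 0.5414 − 0.4249 = 0.1166 ≈ 0.12
Risk-neutral Pr[S_T > K] = N(d₂) = N(0.12) = 0.5478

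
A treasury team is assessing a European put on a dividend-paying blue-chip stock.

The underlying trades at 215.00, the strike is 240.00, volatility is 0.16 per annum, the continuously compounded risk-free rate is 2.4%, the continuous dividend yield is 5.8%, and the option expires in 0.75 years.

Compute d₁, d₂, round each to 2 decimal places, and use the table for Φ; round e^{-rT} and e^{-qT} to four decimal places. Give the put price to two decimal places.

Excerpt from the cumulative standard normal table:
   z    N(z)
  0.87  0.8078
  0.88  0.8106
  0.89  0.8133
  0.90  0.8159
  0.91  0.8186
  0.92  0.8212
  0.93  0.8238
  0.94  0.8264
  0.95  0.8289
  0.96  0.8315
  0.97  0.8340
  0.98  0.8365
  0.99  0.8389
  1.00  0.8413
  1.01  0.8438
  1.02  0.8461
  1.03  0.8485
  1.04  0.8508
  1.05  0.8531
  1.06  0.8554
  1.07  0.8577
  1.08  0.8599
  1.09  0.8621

T = 0.75;  σ√T = 0.1386
d₁ = [ln(215/240) + (0.024 − 0.058 + ½·0.16²)·0.75] / (σ√T) = (-0.1100 − 0.0159) / 0.1386 = -0.9086 which rounds to -0.91
d₂ = -0.9086 − 0.1386 = -1.0472 which rounds to -1.05
e^(−qT) = e^(−0.058·0.75) = 0.9574;  e^(−rT) = e^(−0.024·0.75) = 0.9822
N(−d₂) = N(1.05) = 0.8531;  N(−d₁) = N(0.91) = 0.8186
P = 240·0.9822·0.8531 − 215·0.9574·0.8186 = 201.0996 − 168.5014 = 32.5981

32.60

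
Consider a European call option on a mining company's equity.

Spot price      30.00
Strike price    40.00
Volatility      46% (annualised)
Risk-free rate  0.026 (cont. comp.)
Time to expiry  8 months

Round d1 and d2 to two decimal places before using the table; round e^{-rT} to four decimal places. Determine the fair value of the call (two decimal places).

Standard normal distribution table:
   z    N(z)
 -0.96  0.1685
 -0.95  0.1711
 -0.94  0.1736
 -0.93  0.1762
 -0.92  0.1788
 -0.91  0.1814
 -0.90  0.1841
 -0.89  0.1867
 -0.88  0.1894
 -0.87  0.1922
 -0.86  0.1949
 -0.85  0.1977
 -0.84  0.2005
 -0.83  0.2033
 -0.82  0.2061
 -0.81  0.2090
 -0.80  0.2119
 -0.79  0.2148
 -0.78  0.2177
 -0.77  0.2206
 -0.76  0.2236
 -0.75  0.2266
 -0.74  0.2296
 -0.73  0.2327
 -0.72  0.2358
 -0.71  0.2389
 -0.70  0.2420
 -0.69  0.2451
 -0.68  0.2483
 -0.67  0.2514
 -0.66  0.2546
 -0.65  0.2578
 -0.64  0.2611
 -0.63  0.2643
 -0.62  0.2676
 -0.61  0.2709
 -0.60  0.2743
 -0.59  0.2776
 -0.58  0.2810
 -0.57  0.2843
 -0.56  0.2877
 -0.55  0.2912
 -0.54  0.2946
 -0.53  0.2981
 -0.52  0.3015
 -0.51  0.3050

1.81

T = 0.6667;  σ√T = 0.3756
ln(S/K) + (r + σ²/2)T = ln(30/40) + (0.026 + 0.46²/2)·0.6667 = -0.2877 + 0.0879 = -0.1998
d₁ = -0.1998 / 0.3756 = -0.5320 ≈ -0.53
d₂ = d₁ − σ√T = -0.5320 − 0.3756 = -0.9076 ≈ -0.91
exp(−rT) = exp(−0.026·0.6667) = 0.9828
N(d₁) = N(-0.53) = 0.2981;  N(d₂) = N(-0.91) = 0.1814
C = 30·0.2981 − 40·0.9828·0.1814 = 8.9430 − 7.1312 = 1.8118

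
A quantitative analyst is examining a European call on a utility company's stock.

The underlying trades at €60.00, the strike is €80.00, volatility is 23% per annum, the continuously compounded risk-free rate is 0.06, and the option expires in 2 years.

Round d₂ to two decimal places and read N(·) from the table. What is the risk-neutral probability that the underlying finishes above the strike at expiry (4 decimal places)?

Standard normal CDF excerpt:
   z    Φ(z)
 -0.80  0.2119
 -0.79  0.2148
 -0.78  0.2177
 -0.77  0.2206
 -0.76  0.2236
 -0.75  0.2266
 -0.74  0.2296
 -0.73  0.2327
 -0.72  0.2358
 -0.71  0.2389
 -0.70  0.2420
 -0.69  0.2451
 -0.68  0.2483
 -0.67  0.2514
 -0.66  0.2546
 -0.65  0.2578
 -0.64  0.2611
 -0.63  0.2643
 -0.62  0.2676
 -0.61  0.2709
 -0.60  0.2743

σ√T = 0.23·√2 = 0.3253
d₁ = [ln(60/80) + (0.06 + ½·0.23²)·2] / (σ√T) = (-0.2877 + 0.1729) / 0.3253 = -0.3529 which rounds to -0.35
d₂ = -0.3529 − 0.3253 = -0.6782 which rounds to -0.68
Risk-neutral Pr[S_T > K] = N(d₂) = N(-0.68) = 0.2483

0.2483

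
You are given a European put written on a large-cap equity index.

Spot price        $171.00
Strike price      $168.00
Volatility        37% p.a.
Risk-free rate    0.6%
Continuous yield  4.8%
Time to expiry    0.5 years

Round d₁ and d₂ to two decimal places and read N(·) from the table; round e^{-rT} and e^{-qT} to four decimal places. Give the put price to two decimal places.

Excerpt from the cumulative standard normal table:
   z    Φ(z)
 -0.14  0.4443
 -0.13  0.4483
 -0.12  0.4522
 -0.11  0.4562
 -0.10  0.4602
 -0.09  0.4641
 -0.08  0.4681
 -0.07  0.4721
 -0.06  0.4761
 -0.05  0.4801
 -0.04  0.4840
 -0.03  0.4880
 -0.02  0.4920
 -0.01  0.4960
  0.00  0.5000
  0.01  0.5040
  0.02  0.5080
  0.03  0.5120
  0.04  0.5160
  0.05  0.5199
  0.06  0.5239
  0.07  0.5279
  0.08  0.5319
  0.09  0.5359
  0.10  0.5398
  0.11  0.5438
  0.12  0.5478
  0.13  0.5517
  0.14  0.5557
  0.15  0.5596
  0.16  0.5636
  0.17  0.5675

σ√T = 0.37 × 0.7071 = 0.2616
ln(S/K) + (r − q + σ²/2)T = ln(171/168) + (0.006 − 0.048 + 0.37²/2)·0.5 = 0.0177 + 0.0132 = 0.0309
d₁ = 0.0309 / 0.2616 = 0.1182 ⇒ 0.12
d₂ = d₁ − σ√T = 0.1182 − 0.2616 = -0.1434 ⇒ -0.14
e^(−qT) = e^(−0.048·0.5) = 0.9763;  e^(−rT) = e^(−0.006·0.5) = 0.9970
P = 168·0.9970·N(0.14) − 171·0.9763·N(-0.12) = 168·0.9970·0.5557 − 171·0.9763·0.4522 = 93.0775 − 75.4936 = 17.5840

$17.58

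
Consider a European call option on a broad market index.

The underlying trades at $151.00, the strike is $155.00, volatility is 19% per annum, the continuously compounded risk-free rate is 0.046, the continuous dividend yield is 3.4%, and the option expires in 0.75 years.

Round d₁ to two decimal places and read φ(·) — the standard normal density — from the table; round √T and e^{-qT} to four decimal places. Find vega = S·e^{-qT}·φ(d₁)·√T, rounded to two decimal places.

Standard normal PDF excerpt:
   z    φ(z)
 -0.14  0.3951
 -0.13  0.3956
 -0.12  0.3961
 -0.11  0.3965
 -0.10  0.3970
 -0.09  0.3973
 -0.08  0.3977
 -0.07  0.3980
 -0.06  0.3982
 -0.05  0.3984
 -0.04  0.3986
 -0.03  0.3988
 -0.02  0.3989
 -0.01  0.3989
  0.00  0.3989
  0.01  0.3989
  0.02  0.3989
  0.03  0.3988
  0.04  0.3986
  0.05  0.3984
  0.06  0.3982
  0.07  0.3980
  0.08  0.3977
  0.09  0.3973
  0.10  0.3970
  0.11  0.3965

50.85

σ√T = 0.19 × 0.8660 = 0.1645
d₁ = [ln(151/155) + (0.046 − 0.034 + ½·0.19²)·0.75] / (σ√T) = (-0.0261 + 0.0225) / 0.1645 = -0.0219 ≈ -0.02
√T = √0.75 = 0.8660
φ(d₁) = φ(-0.02) = 0.3989
exp(−qT) = exp(−0.034·0.75) = 0.9748
vega = S·exp(−qT)·φ(d₁)·√T = 151·0.9748·0.3989·0.8660 = 50.8481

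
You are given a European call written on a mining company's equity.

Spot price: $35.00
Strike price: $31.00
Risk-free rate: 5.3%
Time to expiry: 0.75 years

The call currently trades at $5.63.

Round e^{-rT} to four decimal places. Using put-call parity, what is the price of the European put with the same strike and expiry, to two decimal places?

$0.42

e^(−rT) = e^(−0.053·0.75) = 0.9610
Put-call parity: C − P = S − K·e^(−rT) = 35 − 31·0.9610 = 35 − 29.7910 = 5.2090
P = C − (C − P) = 5.63 − (5.2090) = 0.4210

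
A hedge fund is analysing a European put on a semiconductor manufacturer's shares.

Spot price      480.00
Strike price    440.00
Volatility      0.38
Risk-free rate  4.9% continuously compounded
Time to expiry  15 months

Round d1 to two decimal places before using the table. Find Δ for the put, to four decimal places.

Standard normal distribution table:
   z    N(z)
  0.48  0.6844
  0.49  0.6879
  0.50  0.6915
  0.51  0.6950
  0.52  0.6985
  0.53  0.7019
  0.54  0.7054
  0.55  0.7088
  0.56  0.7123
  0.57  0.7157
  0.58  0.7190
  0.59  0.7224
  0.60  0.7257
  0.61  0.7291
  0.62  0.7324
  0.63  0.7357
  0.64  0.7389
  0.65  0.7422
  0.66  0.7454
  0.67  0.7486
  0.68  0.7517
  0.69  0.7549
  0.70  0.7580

-0.2877

σ√T = 0.38 × 1.1180 = 0.4249
d₁ = [ln(480/440) + (0.049 + 0.38²/2)·1.25] / 0.4249 = [0.0870 + 0.1515] / 0.4249 = 0.5614 ⇒ 0.56
N(d₁) = N(0.56) = 0.7123
Δ_put = N(d₁) − 1 = 0.7123 − 1 = -0.2877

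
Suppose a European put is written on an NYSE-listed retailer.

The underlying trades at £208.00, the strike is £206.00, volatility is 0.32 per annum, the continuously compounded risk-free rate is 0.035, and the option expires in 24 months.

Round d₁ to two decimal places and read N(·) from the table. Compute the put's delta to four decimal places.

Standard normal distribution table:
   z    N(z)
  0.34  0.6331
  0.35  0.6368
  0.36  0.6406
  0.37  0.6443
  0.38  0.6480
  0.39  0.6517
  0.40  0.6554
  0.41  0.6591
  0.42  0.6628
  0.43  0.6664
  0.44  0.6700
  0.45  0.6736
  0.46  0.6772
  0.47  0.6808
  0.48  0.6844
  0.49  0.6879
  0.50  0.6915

σ√T = 0.32·√2 = 0.4525
d₁ = [ln(208/206) + (0.035 + ½·0.32²)·2] / (σ√T) = (0.0097 + 0.1724) / 0.4525 = 0.4023 which rounds to 0.40
N(d₁) = N(0.40) = 0.6554
Δ_put = N(d₁) − 1 = 0.6554 − 1 = -0.3446

-0.3446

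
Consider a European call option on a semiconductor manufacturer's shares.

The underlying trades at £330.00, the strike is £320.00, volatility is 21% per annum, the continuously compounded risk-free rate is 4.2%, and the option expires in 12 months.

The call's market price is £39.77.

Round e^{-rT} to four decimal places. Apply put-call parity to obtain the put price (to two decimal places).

£16.62

e^(−rT) = e^(−0.042·1) = 0.9589
Put-call parity: C − P = S − K·e^(−rT) = 330 − 320·0.9589 = 330 − 306.8480 = 23.1520
P = C − (C − P) = 39.77 − (23.1520) = 16.6180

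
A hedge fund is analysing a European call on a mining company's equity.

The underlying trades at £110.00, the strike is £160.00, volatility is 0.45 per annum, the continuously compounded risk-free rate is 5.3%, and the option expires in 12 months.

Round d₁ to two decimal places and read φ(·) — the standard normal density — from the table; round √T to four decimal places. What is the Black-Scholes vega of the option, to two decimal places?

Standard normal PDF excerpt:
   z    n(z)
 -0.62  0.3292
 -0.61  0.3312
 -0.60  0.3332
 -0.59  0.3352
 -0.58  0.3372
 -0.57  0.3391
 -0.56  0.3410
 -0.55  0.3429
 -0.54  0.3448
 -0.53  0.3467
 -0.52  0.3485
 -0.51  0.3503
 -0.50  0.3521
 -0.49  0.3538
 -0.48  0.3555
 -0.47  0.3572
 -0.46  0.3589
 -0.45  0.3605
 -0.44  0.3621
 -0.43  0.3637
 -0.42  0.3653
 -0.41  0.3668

T = 1;  σ√T = 0.4500
ln(S/K) + (r + σ²/2)T = ln(110/160) + (0.053 + 0.45²/2)·1 = -0.3747 + 0.1542 = -0.2204
d₁ = -0.2204 / 0.4500 = -0.4899 which rounds to -0.49
√T = √1 = 1.0000
φ(d₁) = φ(-0.49) = 0.3538
vega = S·φ(d₁)·√T = 110·0.3538·1.0000 = 38.9180

38.92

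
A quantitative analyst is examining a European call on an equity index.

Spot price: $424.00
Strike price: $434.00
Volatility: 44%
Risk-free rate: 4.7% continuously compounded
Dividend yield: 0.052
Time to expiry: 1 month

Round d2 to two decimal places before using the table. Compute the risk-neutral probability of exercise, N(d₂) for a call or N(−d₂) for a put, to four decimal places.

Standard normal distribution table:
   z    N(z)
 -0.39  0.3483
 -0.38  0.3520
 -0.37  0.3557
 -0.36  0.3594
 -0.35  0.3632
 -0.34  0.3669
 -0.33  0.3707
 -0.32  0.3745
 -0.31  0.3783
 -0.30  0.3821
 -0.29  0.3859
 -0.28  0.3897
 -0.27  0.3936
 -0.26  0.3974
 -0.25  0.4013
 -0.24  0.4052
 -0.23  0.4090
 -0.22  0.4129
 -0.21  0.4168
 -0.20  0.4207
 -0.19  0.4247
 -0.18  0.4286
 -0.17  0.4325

T = 0.08333;  σ√T = 0.1270
d₁ = [ln(424/434) + (0.047 − 0.052 + 0.44²/2)·0.08333] / 0.1270 = [-0.0233 + 0.0076] / 0.1270 = -0.1233 which rounds to -0.12
d₂ = d₁ − σ√T = -0.1233 − 0.1270 = -0.2503 which rounds to -0.25
Risk-neutral Pr[S_T > K] = N(d₂) = N(-0.25) = 0.4013

0.4013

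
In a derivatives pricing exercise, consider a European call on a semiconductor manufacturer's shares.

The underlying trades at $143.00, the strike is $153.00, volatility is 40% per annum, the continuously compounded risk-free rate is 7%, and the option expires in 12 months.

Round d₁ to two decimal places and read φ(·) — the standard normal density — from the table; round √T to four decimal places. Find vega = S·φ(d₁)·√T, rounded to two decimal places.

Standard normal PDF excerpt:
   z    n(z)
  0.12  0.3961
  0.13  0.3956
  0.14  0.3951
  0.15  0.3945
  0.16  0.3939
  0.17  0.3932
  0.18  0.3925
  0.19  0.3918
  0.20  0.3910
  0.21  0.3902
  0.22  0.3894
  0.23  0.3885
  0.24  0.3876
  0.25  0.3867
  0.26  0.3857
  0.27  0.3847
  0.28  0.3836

55.80

T = 1;  σ√T = 0.4000
d₁ = [ln(143/153) + (0.07 + 0.4²/2)·1] / 0.4000 = [-0.0676 + 0.1500] / 0.4000 = 0.2060 which rounds to 0.21
√T = √1 = 1.0000
φ(d₁) = φ(0.21) = 0.3902
vega = S·φ(d₁)·√T = 143·0.3902·1.0000 = 55.7986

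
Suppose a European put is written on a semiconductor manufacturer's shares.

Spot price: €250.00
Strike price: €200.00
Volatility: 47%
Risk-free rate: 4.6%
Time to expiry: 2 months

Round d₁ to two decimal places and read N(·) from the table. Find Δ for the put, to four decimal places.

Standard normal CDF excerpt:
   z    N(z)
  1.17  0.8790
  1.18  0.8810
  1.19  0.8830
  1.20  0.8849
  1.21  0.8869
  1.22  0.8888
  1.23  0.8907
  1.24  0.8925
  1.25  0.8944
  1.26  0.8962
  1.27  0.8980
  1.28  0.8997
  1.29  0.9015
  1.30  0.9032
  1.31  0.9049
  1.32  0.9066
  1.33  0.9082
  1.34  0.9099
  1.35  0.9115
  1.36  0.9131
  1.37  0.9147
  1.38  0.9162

σ√T = 0.47·√0.1667 = 0.1919
d₁ = [ln(250/200) + (0.046 + 0.47²/2)·0.1667] / 0.1919 = [0.2231 + 0.0261] / 0.1919 = 1.2988 ⇒ 1.30
N(d₁) = N(1.30) = 0.9032
Δ_put = N(d₁) − 1 = 0.9032 − 1 = -0.0968

-0.0968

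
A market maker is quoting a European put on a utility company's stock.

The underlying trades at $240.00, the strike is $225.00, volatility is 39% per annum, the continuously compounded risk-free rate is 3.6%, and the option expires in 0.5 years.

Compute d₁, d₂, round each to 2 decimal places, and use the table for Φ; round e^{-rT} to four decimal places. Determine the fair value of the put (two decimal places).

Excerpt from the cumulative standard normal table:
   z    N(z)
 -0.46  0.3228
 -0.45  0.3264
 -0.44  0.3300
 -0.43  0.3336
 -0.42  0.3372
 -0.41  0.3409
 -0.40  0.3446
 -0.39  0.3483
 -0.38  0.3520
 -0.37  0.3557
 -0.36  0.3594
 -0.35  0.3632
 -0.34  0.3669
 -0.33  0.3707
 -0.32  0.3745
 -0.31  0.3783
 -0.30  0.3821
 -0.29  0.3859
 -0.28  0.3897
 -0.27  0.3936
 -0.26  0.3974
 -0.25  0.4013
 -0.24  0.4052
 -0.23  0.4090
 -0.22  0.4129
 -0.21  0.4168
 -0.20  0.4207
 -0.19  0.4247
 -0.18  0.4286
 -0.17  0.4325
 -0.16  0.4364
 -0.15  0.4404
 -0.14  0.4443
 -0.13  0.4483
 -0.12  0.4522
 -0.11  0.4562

$17.24

σ√T = 0.39·√0.5 = 0.2758
ln(S/K) + (r + σ²/2)T = ln(240/225) + (0.036 + 0.39²/2)·0.5 = 0.0645 + 0.0560 = 0.1206
d₁ = 0.1206 / 0.2758 = 0.4372 ⇒ 0.44
d₂ = d₁ − σ√T = 0.4372 − 0.2758 = 0.1614 ⇒ 0.16
e^(−rT) = e^(−0.036·0.5) = 0.9822
P = 225·0.9822·N(-0.16) − 240·N(-0.44) = 225·0.9822·0.4364 − 240·0.3300 = 96.4422 − 79.2000 = 17.2422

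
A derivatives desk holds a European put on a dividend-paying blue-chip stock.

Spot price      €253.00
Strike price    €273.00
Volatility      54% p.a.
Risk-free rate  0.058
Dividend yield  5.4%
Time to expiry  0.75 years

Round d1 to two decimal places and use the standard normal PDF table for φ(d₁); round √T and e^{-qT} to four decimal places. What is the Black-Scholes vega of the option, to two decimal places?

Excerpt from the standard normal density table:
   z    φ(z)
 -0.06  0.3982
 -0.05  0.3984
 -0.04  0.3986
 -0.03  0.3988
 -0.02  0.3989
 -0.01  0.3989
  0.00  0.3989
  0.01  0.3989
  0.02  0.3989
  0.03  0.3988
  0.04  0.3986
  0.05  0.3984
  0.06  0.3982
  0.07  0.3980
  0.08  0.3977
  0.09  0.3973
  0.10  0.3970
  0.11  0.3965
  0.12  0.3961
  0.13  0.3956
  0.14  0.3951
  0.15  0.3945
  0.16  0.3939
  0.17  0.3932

σ√T = 0.54·√0.75 = 0.4677
d₁ = [ln(253/273) + (0.058 − 0.054 + 0.54²/2)·0.75] / 0.4677 = [-0.0761 + 0.1124] / 0.4677 = 0.0776 which rounds to 0.08
√T = √0.75 = 0.8660
φ(d₁) = φ(0.08) = 0.3977
exp(−qT) = exp(−0.054·0.75) = 0.9603
vega = S·exp(−qT)·φ(d₁)·√T = 253·0.9603·0.3977·0.8660 = 83.6760

83.68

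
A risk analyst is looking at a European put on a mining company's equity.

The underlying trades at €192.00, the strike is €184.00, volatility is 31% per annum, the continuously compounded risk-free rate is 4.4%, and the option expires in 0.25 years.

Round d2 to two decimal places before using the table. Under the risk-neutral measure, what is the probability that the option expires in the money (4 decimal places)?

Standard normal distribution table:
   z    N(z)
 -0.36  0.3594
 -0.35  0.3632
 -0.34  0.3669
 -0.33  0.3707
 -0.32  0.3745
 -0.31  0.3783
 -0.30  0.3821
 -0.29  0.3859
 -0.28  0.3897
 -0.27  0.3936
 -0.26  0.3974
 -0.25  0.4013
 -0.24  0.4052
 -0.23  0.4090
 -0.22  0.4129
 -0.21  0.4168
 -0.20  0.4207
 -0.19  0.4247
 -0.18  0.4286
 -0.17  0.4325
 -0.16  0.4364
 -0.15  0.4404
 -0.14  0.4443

0.3936

T = 0.25;  σ√T = 0.1550
d₁ = [ln(192/184) + (0.044 + 0.31²/2)·0.25] / 0.1550 = [0.0426 + 0.0230] / 0.1550 = 0.4230 which rounds to 0.42
d₂ = d₁ − σ√T = 0.4230 − 0.1550 = 0.2680 which rounds to 0.27
Pr(exercise) under Q = N(−d₂) = N(-0.27) = 0.3936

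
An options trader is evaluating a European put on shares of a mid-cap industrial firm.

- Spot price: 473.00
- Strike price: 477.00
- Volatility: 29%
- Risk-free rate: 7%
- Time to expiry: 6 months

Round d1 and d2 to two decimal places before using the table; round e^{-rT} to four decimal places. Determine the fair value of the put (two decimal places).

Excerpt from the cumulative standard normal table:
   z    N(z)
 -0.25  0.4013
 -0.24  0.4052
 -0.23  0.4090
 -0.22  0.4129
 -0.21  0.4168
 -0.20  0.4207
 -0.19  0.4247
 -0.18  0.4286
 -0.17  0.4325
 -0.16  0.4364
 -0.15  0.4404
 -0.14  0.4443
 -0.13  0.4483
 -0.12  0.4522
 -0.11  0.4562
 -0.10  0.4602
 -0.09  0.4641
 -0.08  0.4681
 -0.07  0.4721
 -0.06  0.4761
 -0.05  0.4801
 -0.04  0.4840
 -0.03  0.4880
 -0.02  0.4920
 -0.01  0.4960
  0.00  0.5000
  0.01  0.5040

σ√T = 0.29 × 0.7071 = 0.2051
d₁ = [ln(473/477) + (0.07 + ½·0.29²)·0.5] / (σ√T) = (-0.0084 + 0.0560) / 0.2051 = 0.2321 ≈ 0.23
d₂ = 0.2321 − 0.2051 = 0.0271 ≈ 0.03
exp(−rT) = exp(−0.07·0.5) = 0.9656
N(−d₂) = N(-0.03) = 0.4880;  N(−d₁) = N(-0.23) = 0.4090
P = 477·0.9656·0.4880 − 473·0.4090 = 224.7685 − 193.4570 = 31.3115

31.31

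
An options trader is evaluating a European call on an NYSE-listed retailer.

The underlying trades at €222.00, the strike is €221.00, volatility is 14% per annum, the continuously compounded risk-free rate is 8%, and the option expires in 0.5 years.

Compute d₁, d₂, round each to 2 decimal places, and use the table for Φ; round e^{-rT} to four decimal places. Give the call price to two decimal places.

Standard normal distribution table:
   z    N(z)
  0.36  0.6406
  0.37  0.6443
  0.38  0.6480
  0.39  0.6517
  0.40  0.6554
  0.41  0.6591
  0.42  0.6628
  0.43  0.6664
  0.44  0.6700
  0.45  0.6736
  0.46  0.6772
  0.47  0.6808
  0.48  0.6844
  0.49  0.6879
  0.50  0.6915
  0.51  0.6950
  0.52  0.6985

T = 0.5;  σ√T = 0.0990
d₁ = [ln(222/221) + (0.08 + ½·0.14²)·0.5] / (σ√T) = (0.0045 + 0.0449) / 0.0990 = 0.4992 which rounds to 0.50
d₂ = 0.4992 − 0.0990 = 0.4002 which rounds to 0.40
exp(−rT) = exp(−0.08·0.5) = 0.9608
C = 222·N(0.50) − 221·0.9608·N(0.40) = 222·0.6915 − 221·0.9608·0.6554 = 153.5130 − 139.1655 = 14.3475

€14.35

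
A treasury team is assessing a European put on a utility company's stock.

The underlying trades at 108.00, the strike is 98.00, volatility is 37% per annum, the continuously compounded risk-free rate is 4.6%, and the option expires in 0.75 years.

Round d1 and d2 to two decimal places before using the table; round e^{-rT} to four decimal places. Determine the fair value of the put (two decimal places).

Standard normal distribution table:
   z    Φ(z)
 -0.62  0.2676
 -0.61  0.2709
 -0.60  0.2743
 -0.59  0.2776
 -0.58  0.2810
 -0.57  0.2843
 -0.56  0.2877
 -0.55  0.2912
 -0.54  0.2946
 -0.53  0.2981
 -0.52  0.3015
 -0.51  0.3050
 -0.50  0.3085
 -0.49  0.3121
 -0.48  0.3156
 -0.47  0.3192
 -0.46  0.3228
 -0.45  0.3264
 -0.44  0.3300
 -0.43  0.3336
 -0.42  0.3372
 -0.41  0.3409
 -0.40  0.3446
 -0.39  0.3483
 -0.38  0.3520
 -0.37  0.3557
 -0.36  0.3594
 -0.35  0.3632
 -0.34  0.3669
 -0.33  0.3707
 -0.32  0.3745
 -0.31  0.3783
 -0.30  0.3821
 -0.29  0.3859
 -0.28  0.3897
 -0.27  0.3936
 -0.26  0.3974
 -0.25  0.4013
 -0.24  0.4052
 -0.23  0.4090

σ√T = 0.37 × 0.8660 = 0.3204
d₁ = [ln(108/98) + (0.046 + ½·0.37²)·0.75] / (σ√T) = (0.0972 + 0.0858) / 0.3204 = 0.5711 which rounds to 0.57
d₂ = 0.5711 − 0.3204 = 0.2507 which rounds to 0.25
exp(−rT) = exp(−0.046·0.75) = 0.9661
P = 98·0.9661·N(-0.25) − 108·N(-0.57) = 98·0.9661·0.4013 − 108·0.2843 = 37.9942 − 30.7044 = 7.2898

7.29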